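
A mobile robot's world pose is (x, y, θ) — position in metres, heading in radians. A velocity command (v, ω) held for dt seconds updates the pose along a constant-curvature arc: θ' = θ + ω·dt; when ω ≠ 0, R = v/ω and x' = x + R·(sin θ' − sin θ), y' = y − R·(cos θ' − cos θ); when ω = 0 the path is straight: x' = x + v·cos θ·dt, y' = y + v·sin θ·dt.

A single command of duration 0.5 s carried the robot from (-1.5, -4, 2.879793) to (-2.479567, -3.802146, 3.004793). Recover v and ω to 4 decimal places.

v = 2.0000, ω = 0.2500

Δθ = 3.004793 − 2.879793 = 0.125000
ω = Δθ/dt = 0.125000/0.5 = 0.2500
R = Δx/(sin θ' − sin θ) = 8.0000
v = R·ω = 8.0000·0.2500 = 2.0000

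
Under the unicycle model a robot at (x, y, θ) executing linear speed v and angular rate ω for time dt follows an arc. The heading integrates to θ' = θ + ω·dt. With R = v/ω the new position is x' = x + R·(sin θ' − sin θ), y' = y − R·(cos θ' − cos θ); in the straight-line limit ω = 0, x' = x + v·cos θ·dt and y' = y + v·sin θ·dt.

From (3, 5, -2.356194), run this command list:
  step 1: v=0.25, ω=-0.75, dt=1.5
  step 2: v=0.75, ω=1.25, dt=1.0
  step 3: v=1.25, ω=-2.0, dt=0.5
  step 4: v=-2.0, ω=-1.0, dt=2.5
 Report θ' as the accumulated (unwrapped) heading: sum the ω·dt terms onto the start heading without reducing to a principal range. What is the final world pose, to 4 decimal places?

(2.2998, 0.7897, -5.7312)

step 1: θ'=-3.4812 (R=-0.3333) → pose (2.6533, 4.9214, -3.4812)
step 2: θ'=-2.2312 (R=0.6000) → pose (1.9795, 4.7237, -2.2312)
step 3: θ'=-3.2312 (R=-0.6250) → pose (1.4300, 4.4846, -3.2312)
step 4: θ'=-5.7312 (R=2.0000) → pose (2.2998, 0.7897, -5.7312)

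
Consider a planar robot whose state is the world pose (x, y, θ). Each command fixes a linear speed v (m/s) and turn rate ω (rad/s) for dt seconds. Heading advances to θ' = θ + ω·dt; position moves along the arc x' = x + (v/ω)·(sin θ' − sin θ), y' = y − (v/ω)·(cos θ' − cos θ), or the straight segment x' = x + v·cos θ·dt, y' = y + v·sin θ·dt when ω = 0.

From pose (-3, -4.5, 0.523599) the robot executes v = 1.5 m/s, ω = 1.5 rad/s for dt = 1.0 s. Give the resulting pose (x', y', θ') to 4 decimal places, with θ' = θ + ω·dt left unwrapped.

θ' = 0.5236 + 1.5·1.0 = 2.0236
R = v/ω = 1.5/1.5 = 1.0000
x' = -3 + 1.0000·(sin 2.0236 − sin 0.5236) = -2.6008
y' = -4.5 − 1.0000·(cos 2.0236 − cos 0.5236) = -3.1965

(-2.6008, -3.1965, 2.0236)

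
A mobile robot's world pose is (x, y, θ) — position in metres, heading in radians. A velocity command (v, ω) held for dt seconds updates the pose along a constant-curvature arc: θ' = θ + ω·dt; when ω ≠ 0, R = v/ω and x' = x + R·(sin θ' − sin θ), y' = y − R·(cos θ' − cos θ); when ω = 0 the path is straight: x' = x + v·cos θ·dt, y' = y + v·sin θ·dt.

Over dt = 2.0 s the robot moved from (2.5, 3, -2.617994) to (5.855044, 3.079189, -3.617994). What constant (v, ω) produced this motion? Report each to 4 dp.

Δθ = -3.617994 − -2.617994 = -1.000000
ω = Δθ/dt = -1.000000/2.0 = -0.5000
R = Δx/(sin θ' − sin θ) = 3.5000
v = R·ω = 3.5000·-0.5000 = -1.7500

v = -1.7500, ω = -0.5000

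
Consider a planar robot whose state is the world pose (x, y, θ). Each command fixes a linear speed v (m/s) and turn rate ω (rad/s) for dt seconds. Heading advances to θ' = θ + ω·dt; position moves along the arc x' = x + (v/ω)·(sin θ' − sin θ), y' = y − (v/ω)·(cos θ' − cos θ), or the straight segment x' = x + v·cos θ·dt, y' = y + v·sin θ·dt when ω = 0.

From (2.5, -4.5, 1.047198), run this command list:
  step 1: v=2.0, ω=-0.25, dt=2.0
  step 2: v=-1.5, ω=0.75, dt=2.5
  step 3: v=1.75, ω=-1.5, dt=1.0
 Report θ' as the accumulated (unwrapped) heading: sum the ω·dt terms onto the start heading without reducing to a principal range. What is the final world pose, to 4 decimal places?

(4.8276, -3.2982, 0.9222)

step 1: θ'=0.5472 (R=-8.0000) → pose (5.2658, -1.6681, 0.5472)
step 2: θ'=2.4222 (R=-2.0000) → pose (4.9886, -4.8805, 2.4222)
step 3: θ'=0.9222 (R=-1.1667) → pose (4.8276, -3.2982, 0.9222)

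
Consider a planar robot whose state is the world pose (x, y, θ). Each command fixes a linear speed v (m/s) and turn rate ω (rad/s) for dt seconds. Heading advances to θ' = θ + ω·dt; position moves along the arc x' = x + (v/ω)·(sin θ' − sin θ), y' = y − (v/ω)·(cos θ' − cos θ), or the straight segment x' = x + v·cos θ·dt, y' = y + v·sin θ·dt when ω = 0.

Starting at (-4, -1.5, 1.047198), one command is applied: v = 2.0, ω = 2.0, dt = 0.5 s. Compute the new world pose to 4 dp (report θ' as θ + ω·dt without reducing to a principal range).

θ' = 1.0472 + 2.0·0.5 = 2.0472
R = v/ω = 2.0/2.0 = 1.0000
x' = -4 + 1.0000·(sin 2.0472 − sin 1.0472) = -3.9774
y' = -1.5 − 1.0000·(cos 2.0472 − cos 1.0472) = -0.5414

(-3.9774, -0.5414, 2.0472)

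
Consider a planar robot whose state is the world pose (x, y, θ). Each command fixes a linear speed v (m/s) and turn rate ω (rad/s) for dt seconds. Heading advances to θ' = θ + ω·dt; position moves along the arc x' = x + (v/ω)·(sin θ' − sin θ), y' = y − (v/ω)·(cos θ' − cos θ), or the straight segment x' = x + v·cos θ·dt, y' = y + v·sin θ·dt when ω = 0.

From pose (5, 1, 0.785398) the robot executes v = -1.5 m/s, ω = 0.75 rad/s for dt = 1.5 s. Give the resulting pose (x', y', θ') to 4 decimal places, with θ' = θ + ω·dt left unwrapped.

θ' = 0.7854 + 0.75·1.5 = 1.9104
R = v/ω = -1.5/0.75 = -2.0000
x' = 5 + -2.0000·(sin 1.9104 − sin 0.7854) = 4.5284
y' = 1 − -2.0000·(cos 1.9104 − cos 0.7854) = -1.0804

(4.5284, -1.0804, 1.9104)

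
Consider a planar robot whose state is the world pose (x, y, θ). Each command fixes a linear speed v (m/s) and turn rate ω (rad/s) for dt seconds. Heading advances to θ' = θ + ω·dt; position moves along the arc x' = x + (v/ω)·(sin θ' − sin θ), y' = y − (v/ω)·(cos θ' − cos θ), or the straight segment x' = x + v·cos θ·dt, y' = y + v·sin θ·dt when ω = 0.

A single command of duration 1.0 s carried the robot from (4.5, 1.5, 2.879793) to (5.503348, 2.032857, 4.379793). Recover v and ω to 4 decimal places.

v = -1.2500, ω = 1.5000

Δθ = 4.379793 − 2.879793 = 1.500000
ω = Δθ/dt = 1.500000/1.0 = 1.5000
R = Δx/(sin θ' − sin θ) = -0.8333
v = R·ω = -0.8333·1.5000 = -1.2500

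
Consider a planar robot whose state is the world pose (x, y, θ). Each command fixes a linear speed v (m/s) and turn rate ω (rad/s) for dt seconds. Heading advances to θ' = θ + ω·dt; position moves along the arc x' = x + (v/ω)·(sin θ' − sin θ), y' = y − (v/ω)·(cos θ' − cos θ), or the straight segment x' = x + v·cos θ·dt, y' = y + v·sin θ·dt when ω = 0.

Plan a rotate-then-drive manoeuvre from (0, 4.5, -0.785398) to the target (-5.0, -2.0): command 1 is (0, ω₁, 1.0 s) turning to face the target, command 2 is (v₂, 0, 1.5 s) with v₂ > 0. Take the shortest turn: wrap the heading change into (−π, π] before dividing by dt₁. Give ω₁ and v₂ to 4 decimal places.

heading to target = atan2(-2−4.5, -5−0) = -2.2265
Δθ = wrap(-2.2265 − -0.7854) = -1.4411; ω₁ = Δθ/dt₁ = -1.4411
distance = √((-5−0)² + (-2−4.5)²) = 8.2006; v₂ = distance/dt₂ = 5.4671

ω₁ = -1.4411, v₂ = 5.4671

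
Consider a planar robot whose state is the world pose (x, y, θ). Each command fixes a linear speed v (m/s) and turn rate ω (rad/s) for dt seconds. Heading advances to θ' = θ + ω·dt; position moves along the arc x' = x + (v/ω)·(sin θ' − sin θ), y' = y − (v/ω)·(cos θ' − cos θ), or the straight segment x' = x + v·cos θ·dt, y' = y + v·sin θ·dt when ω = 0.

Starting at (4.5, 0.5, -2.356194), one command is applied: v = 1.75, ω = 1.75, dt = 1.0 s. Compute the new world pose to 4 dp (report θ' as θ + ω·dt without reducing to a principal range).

θ' = -2.3562 + 1.75·1.0 = -0.6062
R = v/ω = 1.75/1.75 = 1.0000
x' = 4.5 + 1.0000·(sin -0.6062 − sin -2.3562) = 4.6374
y' = 0.5 − 1.0000·(cos -0.6062 − cos -2.3562) = -1.0289

(4.6374, -1.0289, -0.6062)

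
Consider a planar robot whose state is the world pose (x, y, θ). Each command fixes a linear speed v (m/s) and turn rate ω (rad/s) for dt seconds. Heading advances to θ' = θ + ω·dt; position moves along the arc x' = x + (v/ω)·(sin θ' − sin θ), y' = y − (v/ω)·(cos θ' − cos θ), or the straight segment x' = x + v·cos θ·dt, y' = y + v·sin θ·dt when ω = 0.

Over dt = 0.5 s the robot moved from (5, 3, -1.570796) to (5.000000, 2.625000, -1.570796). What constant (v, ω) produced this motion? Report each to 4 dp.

v = 0.7500, ω = 0.0000

Δθ = -1.570796 − -1.570796 = 0.000000
ω = Δθ/dt = 0.000000/0.5 = 0.0000
ω = 0 → v = (Δx·cos θ + Δy·sin θ)/dt = 0.7500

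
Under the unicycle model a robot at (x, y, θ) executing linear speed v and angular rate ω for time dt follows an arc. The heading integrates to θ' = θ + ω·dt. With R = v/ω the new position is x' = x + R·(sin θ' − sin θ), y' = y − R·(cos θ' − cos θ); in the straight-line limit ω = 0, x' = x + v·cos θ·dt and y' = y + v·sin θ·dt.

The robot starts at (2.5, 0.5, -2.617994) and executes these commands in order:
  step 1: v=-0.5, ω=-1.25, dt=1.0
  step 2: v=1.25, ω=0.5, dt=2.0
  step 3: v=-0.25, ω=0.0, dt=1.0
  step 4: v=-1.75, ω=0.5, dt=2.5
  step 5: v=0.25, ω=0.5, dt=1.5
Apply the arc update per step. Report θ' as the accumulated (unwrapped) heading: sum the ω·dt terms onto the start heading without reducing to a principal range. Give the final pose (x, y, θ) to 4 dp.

step 1: θ'=-3.8680 (R=0.4000) → pose (2.9657, 0.4526, -3.8680)
step 2: θ'=-2.8680 (R=2.5000) → pose (0.6297, 0.9907, -2.8680)
step 3: θ'=-2.8680 (straight) → pose (0.8704, 1.0583, -2.8680)
step 4: θ'=-1.6180 (R=-3.5000) → pose (3.4208, 4.2629, -1.6180)
step 5: θ'=-0.8680 (R=0.5000) → pose (3.5388, 3.9162, -0.8680)

(3.5388, 3.9162, -0.8680)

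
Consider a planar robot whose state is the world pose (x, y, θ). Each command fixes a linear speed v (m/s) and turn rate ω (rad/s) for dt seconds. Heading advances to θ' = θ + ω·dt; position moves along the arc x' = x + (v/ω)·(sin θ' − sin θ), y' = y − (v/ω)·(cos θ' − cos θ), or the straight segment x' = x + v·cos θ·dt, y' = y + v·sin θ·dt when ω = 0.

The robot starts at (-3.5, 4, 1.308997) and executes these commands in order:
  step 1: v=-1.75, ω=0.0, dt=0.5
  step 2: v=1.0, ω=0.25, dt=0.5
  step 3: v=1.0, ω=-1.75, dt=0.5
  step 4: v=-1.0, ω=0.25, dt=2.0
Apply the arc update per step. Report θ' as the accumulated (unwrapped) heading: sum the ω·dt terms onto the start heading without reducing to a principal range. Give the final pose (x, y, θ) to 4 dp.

step 1: θ'=1.3090 (straight) → pose (-3.7265, 3.1548, 1.3090)
step 2: θ'=1.4340 (R=4.0000) → pose (-3.6275, 3.6446, 1.4340)
step 3: θ'=0.5590 (R=-0.5714) → pose (-3.3645, 4.0511, 0.5590)
step 4: θ'=1.0590 (R=-4.0000) → pose (-4.7306, 2.6190, 1.0590)

(-4.7306, 2.6190, 1.0590)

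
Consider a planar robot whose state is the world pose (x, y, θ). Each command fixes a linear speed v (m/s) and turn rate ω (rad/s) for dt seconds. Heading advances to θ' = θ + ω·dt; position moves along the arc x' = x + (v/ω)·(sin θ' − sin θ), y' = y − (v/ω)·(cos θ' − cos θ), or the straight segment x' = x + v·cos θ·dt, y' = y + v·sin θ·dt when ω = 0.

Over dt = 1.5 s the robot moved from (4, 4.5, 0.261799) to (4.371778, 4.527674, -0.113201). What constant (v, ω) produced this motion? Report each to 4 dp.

Δθ = -0.113201 − 0.261799 = -0.375000
ω = Δθ/dt = -0.375000/1.5 = -0.2500
R = Δx/(sin θ' − sin θ) = -1.0000
v = R·ω = -1.0000·-0.2500 = 0.2500

v = 0.2500, ω = -0.2500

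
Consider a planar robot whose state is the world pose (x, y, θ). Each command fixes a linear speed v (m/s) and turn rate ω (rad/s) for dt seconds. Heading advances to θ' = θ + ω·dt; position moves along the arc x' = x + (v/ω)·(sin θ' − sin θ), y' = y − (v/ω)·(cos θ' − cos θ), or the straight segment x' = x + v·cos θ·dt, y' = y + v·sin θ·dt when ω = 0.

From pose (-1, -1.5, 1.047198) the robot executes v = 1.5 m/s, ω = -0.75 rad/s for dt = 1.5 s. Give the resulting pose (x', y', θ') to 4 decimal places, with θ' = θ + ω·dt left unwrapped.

θ' = 1.0472 + -0.75·1.5 = -0.0778
R = v/ω = 1.5/-0.75 = -2.0000
x' = -1 + -2.0000·(sin -0.0778 − sin 1.0472) = 0.8875
y' = -1.5 − -2.0000·(cos -0.0778 − cos 1.0472) = -0.5060

(0.8875, -0.5060, -0.0778)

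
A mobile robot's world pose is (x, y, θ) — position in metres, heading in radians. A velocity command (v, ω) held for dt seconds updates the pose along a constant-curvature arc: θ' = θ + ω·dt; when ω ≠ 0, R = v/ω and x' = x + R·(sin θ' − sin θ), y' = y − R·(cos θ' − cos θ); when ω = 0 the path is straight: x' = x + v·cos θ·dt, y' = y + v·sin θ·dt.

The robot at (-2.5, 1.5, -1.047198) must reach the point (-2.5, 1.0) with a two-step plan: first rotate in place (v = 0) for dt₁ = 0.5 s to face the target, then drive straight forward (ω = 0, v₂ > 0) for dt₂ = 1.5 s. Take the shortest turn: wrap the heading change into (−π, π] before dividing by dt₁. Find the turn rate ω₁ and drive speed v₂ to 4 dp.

heading to target = atan2(1−1.5, -2.5−-2.5) = -1.5708
Δθ = wrap(-1.5708 − -1.0472) = -0.5236; ω₁ = Δθ/dt₁ = -1.0472
distance = √((-2.5−-2.5)² + (1−1.5)²) = 0.5000; v₂ = distance/dt₂ = 0.3333

ω₁ = -1.0472, v₂ = 0.3333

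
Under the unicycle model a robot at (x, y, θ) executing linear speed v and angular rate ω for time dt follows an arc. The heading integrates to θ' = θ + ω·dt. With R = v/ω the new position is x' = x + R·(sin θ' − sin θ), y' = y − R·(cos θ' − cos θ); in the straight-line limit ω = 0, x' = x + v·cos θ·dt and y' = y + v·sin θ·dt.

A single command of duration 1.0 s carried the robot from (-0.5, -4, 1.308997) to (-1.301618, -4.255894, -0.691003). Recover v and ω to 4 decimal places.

Δθ = -0.691003 − 1.308997 = -2.000000
ω = Δθ/dt = -2.000000/1.0 = -2.0000
R = Δx/(sin θ' − sin θ) = 0.5000
v = R·ω = 0.5000·-2.0000 = -1.0000

v = -1.0000, ω = -2.0000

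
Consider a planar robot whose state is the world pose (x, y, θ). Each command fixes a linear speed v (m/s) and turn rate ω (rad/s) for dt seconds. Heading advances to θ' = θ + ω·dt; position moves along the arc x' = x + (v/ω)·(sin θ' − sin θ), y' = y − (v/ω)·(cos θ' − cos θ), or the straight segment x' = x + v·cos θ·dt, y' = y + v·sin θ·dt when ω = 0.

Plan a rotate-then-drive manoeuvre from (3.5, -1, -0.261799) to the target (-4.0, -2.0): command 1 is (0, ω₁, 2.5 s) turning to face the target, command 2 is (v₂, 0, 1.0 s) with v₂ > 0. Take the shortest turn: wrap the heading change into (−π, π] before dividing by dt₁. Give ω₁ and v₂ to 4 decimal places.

ω₁ = -1.0989, v₂ = 7.5664

heading to target = atan2(-2−-1, -4−3.5) = -3.0090
Δθ = wrap(-3.0090 − -0.2618) = -2.7472; ω₁ = Δθ/dt₁ = -1.0989
distance = √((-4−3.5)² + (-2−-1)²) = 7.5664; v₂ = distance/dt₂ = 7.5664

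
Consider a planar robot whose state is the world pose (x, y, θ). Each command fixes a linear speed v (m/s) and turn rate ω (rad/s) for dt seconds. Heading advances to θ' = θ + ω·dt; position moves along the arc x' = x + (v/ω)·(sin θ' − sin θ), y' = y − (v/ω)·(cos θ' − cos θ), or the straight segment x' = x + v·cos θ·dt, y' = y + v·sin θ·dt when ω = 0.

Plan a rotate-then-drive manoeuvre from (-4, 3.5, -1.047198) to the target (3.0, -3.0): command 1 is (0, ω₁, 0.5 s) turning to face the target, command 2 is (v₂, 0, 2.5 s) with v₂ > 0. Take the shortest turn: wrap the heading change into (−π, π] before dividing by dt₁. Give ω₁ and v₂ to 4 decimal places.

ω₁ = 0.5976, v₂ = 3.8210

heading to target = atan2(-3−3.5, 3−-4) = -0.7484
Δθ = wrap(-0.7484 − -1.0472) = 0.2988; ω₁ = Δθ/dt₁ = 0.5976
distance = √((3−-4)² + (-3−3.5)²) = 9.5525; v₂ = distance/dt₂ = 3.8210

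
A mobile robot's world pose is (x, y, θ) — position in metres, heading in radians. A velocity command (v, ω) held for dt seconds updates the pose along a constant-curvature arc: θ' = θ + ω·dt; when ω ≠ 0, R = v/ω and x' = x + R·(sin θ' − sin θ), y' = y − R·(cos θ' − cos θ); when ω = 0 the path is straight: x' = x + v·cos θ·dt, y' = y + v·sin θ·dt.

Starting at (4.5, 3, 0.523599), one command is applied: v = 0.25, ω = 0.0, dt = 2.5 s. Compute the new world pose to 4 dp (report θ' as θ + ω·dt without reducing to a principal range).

θ' = 0.5236 + 0.0·2.5 = 0.5236
ω = 0 → straight: x' = 4.5 + 0.25·cos(0.5236)·2.5 = 5.0413
y' = 3 + 0.25·sin(0.5236)·2.5 = 3.3125

(5.0413, 3.3125, 0.5236)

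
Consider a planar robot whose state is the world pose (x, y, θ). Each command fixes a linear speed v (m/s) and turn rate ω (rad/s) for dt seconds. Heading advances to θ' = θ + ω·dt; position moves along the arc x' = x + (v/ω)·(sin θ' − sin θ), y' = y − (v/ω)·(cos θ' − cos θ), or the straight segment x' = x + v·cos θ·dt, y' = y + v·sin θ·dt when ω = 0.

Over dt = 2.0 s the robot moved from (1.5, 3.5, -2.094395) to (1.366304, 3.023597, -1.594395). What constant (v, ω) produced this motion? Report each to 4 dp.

Δθ = -1.594395 − -2.094395 = 0.500000
ω = Δθ/dt = 0.500000/2.0 = 0.2500
R = −Δy/(cos θ' − cos θ) = 1.0000
v = R·ω = 1.0000·0.2500 = 0.2500

v = 0.2500, ω = 0.2500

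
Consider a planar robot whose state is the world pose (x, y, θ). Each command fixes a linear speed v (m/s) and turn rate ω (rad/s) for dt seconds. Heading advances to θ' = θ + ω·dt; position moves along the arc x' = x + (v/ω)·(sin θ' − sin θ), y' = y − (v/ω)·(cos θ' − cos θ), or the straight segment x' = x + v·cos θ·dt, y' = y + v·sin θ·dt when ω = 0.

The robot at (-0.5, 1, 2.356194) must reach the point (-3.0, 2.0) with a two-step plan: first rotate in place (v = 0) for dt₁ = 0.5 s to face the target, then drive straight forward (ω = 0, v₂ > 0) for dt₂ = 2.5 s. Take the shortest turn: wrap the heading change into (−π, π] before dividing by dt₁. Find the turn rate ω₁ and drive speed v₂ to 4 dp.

heading to target = atan2(2−1, -3−-0.5) = 2.7611
Δθ = wrap(2.7611 − 2.3562) = 0.4049; ω₁ = Δθ/dt₁ = 0.8098
distance = √((-3−-0.5)² + (2−1)²) = 2.6926; v₂ = distance/dt₂ = 1.0770

ω₁ = 0.8098, v₂ = 1.0770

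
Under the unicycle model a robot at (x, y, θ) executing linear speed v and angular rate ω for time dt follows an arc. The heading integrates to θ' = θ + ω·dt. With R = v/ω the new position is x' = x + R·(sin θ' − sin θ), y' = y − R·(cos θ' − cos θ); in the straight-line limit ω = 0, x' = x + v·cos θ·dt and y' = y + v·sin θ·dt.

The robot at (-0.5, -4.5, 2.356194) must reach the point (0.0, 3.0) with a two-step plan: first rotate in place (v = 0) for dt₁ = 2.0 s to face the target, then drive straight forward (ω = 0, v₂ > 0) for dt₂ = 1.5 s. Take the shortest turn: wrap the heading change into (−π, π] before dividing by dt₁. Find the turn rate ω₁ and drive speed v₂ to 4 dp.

heading to target = atan2(3−-4.5, 0−-0.5) = 1.5042
Δθ = wrap(1.5042 − 2.3562) = -0.8520; ω₁ = Δθ/dt₁ = -0.4260
distance = √((0−-0.5)² + (3−-4.5)²) = 7.5166; v₂ = distance/dt₂ = 5.0111

ω₁ = -0.4260, v₂ = 5.0111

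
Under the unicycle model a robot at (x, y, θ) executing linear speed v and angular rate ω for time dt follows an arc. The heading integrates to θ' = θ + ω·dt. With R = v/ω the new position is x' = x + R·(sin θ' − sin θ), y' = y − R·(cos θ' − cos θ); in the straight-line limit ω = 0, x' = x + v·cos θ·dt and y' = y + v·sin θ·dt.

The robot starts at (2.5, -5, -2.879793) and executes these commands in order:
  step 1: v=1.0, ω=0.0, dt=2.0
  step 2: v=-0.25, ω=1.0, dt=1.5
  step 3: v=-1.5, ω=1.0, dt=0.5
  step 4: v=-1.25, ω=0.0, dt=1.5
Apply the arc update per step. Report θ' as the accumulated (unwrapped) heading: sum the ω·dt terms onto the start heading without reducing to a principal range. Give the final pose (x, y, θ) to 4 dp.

step 1: θ'=-2.8798 (straight) → pose (0.5681, -5.5176, -2.8798)
step 2: θ'=-1.3798 (R=-0.2500) → pose (0.7489, -5.2287, -1.3798)
step 3: θ'=-0.8798 (R=-1.5000) → pose (0.4321, -4.5575, -0.8798)
step 4: θ'=-0.8798 (straight) → pose (-0.7629, -3.1126, -0.8798)

(-0.7629, -3.1126, -0.8798)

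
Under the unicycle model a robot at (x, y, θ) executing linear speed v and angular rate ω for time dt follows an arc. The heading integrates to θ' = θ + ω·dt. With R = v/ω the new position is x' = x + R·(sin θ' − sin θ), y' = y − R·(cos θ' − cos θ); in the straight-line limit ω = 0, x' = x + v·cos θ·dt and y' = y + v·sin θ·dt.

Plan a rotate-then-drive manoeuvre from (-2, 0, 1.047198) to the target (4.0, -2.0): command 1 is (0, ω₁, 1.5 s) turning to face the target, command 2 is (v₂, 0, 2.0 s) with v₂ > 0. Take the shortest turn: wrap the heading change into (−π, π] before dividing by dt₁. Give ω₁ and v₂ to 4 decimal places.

ω₁ = -0.9126, v₂ = 3.1623

heading to target = atan2(-2−0, 4−-2) = -0.3218
Δθ = wrap(-0.3218 − 1.0472) = -1.3689; ω₁ = Δθ/dt₁ = -0.9126
distance = √((4−-2)² + (-2−0)²) = 6.3246; v₂ = distance/dt₂ = 3.1623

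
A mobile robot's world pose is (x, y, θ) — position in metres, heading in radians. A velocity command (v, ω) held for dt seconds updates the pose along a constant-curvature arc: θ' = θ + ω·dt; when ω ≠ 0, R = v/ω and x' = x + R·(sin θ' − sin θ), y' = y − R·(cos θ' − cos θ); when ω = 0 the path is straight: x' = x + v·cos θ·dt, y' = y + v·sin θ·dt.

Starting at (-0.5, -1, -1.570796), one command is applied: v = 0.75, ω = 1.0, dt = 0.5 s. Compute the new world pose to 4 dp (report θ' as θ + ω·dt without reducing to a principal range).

θ' = -1.5708 + 1.0·0.5 = -1.0708
R = v/ω = 0.75/1.0 = 0.7500
x' = -0.5 + 0.7500·(sin -1.0708 − sin -1.5708) = -0.4082
y' = -1 − 0.7500·(cos -1.0708 − cos -1.5708) = -1.3596

(-0.4082, -1.3596, -1.0708)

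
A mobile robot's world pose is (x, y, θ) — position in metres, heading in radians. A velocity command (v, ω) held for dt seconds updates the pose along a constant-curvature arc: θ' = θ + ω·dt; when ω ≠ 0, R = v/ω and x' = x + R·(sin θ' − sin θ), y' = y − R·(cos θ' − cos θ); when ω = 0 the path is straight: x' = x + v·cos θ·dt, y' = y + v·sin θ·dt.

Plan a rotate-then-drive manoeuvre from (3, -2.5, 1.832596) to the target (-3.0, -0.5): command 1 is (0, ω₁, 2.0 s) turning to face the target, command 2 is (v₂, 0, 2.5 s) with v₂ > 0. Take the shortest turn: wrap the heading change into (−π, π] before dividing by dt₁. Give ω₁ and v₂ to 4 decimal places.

heading to target = atan2(-0.5−-2.5, -3−3) = 2.8198
Δθ = wrap(2.8198 − 1.8326) = 0.9872; ω₁ = Δθ/dt₁ = 0.4936
distance = √((-3−3)² + (-0.5−-2.5)²) = 6.3246; v₂ = distance/dt₂ = 2.5298

ω₁ = 0.4936, v₂ = 2.5298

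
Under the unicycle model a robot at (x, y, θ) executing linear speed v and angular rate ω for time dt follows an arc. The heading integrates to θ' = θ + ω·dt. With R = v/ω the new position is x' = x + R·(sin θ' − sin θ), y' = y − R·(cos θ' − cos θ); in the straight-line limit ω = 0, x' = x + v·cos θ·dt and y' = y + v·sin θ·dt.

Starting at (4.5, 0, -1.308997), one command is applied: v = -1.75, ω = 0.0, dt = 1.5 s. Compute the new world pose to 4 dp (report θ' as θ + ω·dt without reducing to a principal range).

θ' = -1.3090 + 0.0·1.5 = -1.3090
ω = 0 → straight: x' = 4.5 + -1.75·cos(-1.3090)·1.5 = 3.8206
y' = 0 + -1.75·sin(-1.3090)·1.5 = 2.5356

(3.8206, 2.5356, -1.3090)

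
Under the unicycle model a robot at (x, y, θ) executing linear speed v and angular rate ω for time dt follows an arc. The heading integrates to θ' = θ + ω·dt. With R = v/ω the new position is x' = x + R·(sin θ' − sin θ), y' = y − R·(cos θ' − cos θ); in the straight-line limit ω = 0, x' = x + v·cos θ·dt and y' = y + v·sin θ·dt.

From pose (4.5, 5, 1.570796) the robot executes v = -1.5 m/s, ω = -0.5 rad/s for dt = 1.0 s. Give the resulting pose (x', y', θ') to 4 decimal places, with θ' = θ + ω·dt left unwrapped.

(4.1327, 3.5617, 1.0708)

θ' = 1.5708 + -0.5·1.0 = 1.0708
R = v/ω = -1.5/-0.5 = 3.0000
x' = 4.5 + 3.0000·(sin 1.0708 − sin 1.5708) = 4.1327
y' = 5 − 3.0000·(cos 1.0708 − cos 1.5708) = 3.5617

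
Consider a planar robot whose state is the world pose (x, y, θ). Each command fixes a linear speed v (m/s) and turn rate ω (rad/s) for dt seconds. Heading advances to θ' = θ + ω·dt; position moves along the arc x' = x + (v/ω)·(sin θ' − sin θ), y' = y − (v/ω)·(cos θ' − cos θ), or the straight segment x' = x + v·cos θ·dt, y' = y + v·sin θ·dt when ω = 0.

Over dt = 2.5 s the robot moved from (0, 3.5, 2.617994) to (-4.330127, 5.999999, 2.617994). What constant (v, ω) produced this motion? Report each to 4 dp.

Δθ = 2.617994 − 2.617994 = 0.000000
ω = Δθ/dt = 0.000000/2.5 = 0.0000
ω = 0 → v = (Δx·cos θ + Δy·sin θ)/dt = 2.0000

v = 2.0000, ω = 0.0000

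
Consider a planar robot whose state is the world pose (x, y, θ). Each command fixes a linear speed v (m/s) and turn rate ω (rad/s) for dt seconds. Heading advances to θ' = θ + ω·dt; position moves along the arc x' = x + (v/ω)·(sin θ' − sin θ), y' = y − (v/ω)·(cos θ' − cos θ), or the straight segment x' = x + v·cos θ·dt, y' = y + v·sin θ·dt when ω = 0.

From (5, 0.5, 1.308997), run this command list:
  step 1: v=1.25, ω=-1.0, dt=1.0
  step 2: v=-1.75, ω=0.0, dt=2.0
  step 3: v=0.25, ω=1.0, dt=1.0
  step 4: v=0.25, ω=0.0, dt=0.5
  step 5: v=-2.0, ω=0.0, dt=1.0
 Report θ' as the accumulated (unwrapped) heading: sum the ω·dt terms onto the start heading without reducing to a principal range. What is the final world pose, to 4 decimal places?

step 1: θ'=0.3090 (R=-1.2500) → pose (5.8273, 1.3673, 0.3090)
step 2: θ'=0.3090 (straight) → pose (2.4930, 0.3029, 0.3090)
step 3: θ'=1.3090 (R=0.2500) → pose (2.6585, 0.4764, 1.3090)
step 4: θ'=1.3090 (straight) → pose (2.6908, 0.5971, 1.3090)
step 5: θ'=1.3090 (straight) → pose (2.1732, -1.3347, 1.3090)

(2.1732, -1.3347, 1.3090)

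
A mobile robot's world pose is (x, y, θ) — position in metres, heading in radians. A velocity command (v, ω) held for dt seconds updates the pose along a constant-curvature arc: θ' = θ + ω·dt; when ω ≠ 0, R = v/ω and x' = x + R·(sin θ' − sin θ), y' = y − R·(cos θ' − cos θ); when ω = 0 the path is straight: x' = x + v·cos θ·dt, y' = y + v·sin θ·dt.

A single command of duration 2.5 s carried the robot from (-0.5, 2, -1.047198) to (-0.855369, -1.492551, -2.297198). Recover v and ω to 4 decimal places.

v = 1.5000, ω = -0.5000

Δθ = -2.297198 − -1.047198 = -1.250000
ω = Δθ/dt = -1.250000/2.5 = -0.5000
R = −Δy/(cos θ' − cos θ) = -3.0000
v = R·ω = -3.0000·-0.5000 = 1.5000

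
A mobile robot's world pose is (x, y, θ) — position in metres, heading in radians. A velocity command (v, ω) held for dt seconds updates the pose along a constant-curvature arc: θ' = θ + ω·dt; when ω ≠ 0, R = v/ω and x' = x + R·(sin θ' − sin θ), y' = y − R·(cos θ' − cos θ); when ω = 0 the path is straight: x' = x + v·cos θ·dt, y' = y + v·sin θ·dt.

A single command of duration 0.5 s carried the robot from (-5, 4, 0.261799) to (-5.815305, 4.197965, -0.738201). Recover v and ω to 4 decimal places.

Δθ = -0.738201 − 0.261799 = -1.000000
ω = Δθ/dt = -1.000000/0.5 = -2.0000
R = Δx/(sin θ' − sin θ) = 0.8750
v = R·ω = 0.8750·-2.0000 = -1.7500

v = -1.7500, ω = -2.0000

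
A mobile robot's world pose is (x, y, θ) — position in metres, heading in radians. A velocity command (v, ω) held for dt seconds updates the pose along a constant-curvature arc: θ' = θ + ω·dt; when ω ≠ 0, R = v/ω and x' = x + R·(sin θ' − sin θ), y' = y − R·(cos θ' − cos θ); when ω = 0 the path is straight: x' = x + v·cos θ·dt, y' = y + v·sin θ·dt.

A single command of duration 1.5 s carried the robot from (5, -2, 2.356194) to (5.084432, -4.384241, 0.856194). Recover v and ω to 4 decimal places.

v = -1.7500, ω = -1.0000

Δθ = 0.856194 − 2.356194 = -1.500000
ω = Δθ/dt = -1.500000/1.5 = -1.0000
R = −Δy/(cos θ' − cos θ) = 1.7500
v = R·ω = 1.7500·-1.0000 = -1.7500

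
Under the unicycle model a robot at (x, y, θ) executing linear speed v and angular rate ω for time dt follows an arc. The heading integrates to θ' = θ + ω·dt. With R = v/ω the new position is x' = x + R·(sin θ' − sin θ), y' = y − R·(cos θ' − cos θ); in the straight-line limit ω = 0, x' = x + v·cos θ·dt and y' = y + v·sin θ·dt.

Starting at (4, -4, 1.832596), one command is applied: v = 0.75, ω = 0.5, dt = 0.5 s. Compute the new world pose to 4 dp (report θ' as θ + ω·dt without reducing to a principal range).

(3.8589, -3.6536, 2.0826)

θ' = 1.8326 + 0.5·0.5 = 2.0826
R = v/ω = 0.75/0.5 = 1.5000
x' = 4 + 1.5000·(sin 2.0826 − sin 1.8326) = 3.8589
y' = -4 − 1.5000·(cos 2.0826 − cos 1.8326) = -3.6536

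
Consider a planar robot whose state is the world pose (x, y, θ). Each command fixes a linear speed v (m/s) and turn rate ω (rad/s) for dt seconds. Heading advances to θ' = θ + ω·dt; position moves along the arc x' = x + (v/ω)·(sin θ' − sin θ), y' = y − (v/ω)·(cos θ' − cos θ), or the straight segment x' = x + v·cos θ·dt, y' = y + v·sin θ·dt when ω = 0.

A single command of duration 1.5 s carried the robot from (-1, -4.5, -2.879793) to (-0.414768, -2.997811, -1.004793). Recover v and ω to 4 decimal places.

Δθ = -1.004793 − -2.879793 = 1.875000
ω = Δθ/dt = 1.875000/1.5 = 1.2500
R = −Δy/(cos θ' − cos θ) = -1.0000
v = R·ω = -1.0000·1.2500 = -1.2500

v = -1.2500, ω = 1.2500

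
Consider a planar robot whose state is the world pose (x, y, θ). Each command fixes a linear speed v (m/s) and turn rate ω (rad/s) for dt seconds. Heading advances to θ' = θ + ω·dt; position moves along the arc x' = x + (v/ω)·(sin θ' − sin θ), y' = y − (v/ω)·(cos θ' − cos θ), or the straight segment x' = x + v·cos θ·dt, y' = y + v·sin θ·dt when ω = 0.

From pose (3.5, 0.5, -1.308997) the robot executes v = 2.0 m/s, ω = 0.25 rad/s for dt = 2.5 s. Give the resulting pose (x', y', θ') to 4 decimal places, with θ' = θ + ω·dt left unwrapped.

θ' = -1.3090 + 0.25·2.5 = -0.6840
R = v/ω = 2.0/0.25 = 8.0000
x' = 3.5 + 8.0000·(sin -0.6840 − sin -1.3090) = 6.1722
y' = 0.5 − 8.0000·(cos -0.6840 − cos -1.3090) = -3.6299

(6.1722, -3.6299, -0.6840)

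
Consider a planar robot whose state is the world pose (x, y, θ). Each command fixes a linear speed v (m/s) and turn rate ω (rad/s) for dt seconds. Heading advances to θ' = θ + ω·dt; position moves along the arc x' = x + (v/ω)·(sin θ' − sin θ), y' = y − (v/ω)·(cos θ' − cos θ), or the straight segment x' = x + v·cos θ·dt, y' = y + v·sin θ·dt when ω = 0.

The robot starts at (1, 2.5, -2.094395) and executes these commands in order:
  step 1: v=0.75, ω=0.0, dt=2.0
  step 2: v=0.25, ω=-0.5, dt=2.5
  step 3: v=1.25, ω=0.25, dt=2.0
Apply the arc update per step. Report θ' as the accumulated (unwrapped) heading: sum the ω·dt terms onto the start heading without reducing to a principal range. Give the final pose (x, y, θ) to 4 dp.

(-2.7550, 0.8445, -2.8444)

step 1: θ'=-2.0944 (straight) → pose (0.2500, 1.2010, -2.0944)
step 2: θ'=-3.3444 (R=-0.5000) → pose (-0.2837, 0.9612, -3.3444)
step 3: θ'=-2.8444 (R=5.0000) → pose (-2.7550, 0.8445, -2.8444)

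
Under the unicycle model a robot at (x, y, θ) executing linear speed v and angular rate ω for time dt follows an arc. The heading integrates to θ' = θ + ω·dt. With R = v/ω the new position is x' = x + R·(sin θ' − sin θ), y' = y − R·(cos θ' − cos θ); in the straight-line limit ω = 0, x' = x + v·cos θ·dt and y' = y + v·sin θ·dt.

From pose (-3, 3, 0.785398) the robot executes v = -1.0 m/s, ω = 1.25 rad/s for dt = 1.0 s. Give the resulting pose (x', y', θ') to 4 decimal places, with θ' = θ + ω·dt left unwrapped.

(-3.1495, 2.0759, 2.0354)

θ' = 0.7854 + 1.25·1.0 = 2.0354
R = v/ω = -1.0/1.25 = -0.8000
x' = -3 + -0.8000·(sin 2.0354 − sin 0.7854) = -3.1495
y' = 3 − -0.8000·(cos 2.0354 − cos 0.7854) = 2.0759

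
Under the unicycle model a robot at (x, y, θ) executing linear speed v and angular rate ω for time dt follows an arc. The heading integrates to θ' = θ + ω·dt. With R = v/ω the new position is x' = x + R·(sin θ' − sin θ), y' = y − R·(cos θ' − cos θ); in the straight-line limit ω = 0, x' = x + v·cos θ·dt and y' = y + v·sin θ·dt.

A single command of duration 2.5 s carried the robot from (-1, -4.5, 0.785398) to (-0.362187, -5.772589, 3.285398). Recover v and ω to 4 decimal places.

Δθ = 3.285398 − 0.785398 = 2.500000
ω = Δθ/dt = 2.500000/2.5 = 1.0000
R = −Δy/(cos θ' − cos θ) = -0.7500
v = R·ω = -0.7500·1.0000 = -0.7500

v = -0.7500, ω = 1.0000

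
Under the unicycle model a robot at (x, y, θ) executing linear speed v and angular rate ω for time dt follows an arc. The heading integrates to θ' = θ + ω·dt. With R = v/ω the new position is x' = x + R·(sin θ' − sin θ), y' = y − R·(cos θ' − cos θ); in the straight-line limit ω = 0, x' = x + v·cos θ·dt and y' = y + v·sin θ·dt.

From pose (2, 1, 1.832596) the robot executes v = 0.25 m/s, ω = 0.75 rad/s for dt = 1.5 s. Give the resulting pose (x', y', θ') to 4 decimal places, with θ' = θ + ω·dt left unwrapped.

θ' = 1.8326 + 0.75·1.5 = 2.9576
R = v/ω = 0.25/0.75 = 0.3333
x' = 2 + 0.3333·(sin 2.9576 − sin 1.8326) = 1.7390
y' = 1 − 0.3333·(cos 2.9576 − cos 1.8326) = 1.2414

(1.7390, 1.2414, 2.9576)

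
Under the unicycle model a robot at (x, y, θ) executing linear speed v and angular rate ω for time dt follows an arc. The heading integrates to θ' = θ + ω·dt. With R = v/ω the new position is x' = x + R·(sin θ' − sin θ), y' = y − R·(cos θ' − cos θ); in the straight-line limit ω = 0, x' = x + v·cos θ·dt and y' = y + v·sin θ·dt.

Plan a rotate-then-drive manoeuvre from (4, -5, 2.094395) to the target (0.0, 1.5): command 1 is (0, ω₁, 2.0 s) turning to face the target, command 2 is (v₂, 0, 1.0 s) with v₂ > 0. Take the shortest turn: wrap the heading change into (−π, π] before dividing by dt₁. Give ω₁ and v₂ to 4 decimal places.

ω₁ = 0.0140, v₂ = 7.6322

heading to target = atan2(1.5−-5, 0−4) = 2.1225
Δθ = wrap(2.1225 − 2.0944) = 0.0281; ω₁ = Δθ/dt₁ = 0.0140
distance = √((0−4)² + (1.5−-5)²) = 7.6322; v₂ = distance/dt₂ = 7.6322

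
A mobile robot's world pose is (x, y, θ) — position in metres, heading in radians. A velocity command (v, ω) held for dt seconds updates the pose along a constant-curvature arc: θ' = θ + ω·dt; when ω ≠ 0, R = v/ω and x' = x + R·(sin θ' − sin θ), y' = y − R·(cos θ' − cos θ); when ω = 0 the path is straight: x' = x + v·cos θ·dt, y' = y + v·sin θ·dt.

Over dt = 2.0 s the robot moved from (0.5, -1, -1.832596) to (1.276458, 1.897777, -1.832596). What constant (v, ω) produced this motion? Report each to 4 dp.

Δθ = -1.832596 − -1.832596 = 0.000000
ω = Δθ/dt = 0.000000/2.0 = 0.0000
ω = 0 → v = (Δx·cos θ + Δy·sin θ)/dt = -1.5000

v = -1.5000, ω = 0.0000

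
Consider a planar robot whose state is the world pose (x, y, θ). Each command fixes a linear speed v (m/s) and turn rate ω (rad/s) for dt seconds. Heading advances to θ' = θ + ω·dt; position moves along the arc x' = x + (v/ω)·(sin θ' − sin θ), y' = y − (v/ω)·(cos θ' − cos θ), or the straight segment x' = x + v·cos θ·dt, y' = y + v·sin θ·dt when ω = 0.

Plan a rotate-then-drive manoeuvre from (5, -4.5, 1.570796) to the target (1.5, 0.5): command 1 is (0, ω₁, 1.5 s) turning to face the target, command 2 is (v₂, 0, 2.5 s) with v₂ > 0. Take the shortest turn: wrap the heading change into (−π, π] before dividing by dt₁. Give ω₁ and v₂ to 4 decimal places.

heading to target = atan2(0.5−-4.5, 1.5−5) = 2.1815
Δθ = wrap(2.1815 − 1.5708) = 0.6107; ω₁ = Δθ/dt₁ = 0.4072
distance = √((1.5−5)² + (0.5−-4.5)²) = 6.1033; v₂ = distance/dt₂ = 2.4413

ω₁ = 0.4072, v₂ = 2.4413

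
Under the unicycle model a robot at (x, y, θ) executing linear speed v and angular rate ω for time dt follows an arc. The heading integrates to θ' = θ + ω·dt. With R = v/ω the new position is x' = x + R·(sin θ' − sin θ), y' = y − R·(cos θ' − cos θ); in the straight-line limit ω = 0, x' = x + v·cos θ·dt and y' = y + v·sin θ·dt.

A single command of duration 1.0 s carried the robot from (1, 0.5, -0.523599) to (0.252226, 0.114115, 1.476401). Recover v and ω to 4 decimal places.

Δθ = 1.476401 − -0.523599 = 2.000000
ω = Δθ/dt = 2.000000/1.0 = 2.0000
R = Δx/(sin θ' − sin θ) = -0.5000
v = R·ω = -0.5000·2.0000 = -1.0000

v = -1.0000, ω = 2.0000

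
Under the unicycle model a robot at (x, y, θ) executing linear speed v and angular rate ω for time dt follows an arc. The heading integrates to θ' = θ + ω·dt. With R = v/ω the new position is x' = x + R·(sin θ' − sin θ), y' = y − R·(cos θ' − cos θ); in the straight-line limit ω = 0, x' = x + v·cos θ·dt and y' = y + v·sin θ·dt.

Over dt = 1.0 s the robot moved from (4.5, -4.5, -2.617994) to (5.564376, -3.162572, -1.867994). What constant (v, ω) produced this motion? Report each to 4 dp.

v = -1.7500, ω = 0.7500

Δθ = -1.867994 − -2.617994 = 0.750000
ω = Δθ/dt = 0.750000/1.0 = 0.7500
R = −Δy/(cos θ' − cos θ) = -2.3333
v = R·ω = -2.3333·0.7500 = -1.7500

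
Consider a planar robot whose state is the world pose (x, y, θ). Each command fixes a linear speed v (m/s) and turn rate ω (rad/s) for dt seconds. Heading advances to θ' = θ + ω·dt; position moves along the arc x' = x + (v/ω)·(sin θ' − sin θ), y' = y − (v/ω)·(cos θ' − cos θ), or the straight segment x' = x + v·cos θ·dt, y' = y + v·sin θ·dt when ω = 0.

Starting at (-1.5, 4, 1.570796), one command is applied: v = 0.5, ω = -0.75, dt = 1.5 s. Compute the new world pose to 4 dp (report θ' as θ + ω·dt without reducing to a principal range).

θ' = 1.5708 + -0.75·1.5 = 0.4458
R = v/ω = 0.5/-0.75 = -0.6667
x' = -1.5 + -0.6667·(sin 0.4458 − sin 1.5708) = -1.1208
y' = 4 − -0.6667·(cos 0.4458 − cos 1.5708) = 4.6015

(-1.1208, 4.6015, 0.4458)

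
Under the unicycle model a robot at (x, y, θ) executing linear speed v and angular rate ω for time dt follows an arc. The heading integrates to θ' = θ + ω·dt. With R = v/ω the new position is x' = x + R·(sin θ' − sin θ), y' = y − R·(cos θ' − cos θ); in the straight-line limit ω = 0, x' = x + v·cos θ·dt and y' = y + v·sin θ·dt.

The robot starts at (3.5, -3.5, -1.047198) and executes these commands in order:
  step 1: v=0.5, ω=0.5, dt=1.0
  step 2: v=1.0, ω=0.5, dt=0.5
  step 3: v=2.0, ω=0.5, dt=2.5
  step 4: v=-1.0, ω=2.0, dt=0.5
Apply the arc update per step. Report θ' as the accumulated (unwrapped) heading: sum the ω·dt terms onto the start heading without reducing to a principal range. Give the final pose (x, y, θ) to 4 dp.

step 1: θ'=-0.5472 (R=1.0000) → pose (3.8457, -3.8540, -0.5472)
step 2: θ'=-0.2972 (R=2.0000) → pose (4.3006, -4.0583, -0.2972)
step 3: θ'=0.9528 (R=4.0000) → pose (8.7322, -2.5513, 0.9528)
step 4: θ'=1.9528 (R=-0.5000) → pose (8.6757, -3.0274, 1.9528)

(8.6757, -3.0274, 1.9528)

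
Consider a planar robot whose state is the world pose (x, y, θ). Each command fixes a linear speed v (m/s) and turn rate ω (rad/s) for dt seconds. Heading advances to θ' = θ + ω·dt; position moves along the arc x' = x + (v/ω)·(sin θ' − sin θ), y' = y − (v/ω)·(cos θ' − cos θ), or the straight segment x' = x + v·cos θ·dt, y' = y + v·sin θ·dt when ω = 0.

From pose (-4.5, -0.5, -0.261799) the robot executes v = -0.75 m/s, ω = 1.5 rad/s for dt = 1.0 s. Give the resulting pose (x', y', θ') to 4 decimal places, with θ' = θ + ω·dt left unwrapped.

(-5.1020, -0.8197, 1.2382)

θ' = -0.2618 + 1.5·1.0 = 1.2382
R = v/ω = -0.75/1.5 = -0.5000
x' = -4.5 + -0.5000·(sin 1.2382 − sin -0.2618) = -5.1020
y' = -0.5 − -0.5000·(cos 1.2382 − cos -0.2618) = -0.8197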